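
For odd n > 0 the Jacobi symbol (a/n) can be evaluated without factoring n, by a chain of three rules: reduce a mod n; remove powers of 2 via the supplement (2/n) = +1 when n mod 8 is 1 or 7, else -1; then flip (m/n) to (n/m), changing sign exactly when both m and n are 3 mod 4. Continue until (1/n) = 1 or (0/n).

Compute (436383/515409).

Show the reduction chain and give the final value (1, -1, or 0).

flip (436383/515409) -> (515409/436383): both odd, 436383 mod 4 = 3, 515409 mod 4 = 1, so the flip contributes +1; sign now +1
(515409/436383): 515409 mod 436383 = 79026, so (515409/436383) = (79026/436383)
factor out 2^1: 79026 = 2^1·39513; with 436383 mod 8 = 7, (2/436383) = +1; sign now +1; continue with (39513/436383)
flip (39513/436383) -> (436383/39513): both odd, 39513 mod 4 = 1, 436383 mod 4 = 3, so the flip contributes +1; sign now +1
(436383/39513): 436383 mod 39513 = 1740, so (436383/39513) = (1740/39513)
factor out 2^2: 1740 = 2^2·435; with 39513 mod 8 = 1, (2/39513) = +1; sign now +1; continue with (435/39513)
flip (435/39513) -> (39513/435): both odd, 435 mod 4 = 3, 39513 mod 4 = 1, so the flip contributes +1; sign now +1
(39513/435): 39513 mod 435 = 363, so (39513/435) = (363/435)
flip (363/435) -> (435/363): both odd, 363 mod 4 = 3, 435 mod 4 = 3, so the flip contributes -1; sign now -1
(435/363): 435 mod 363 = 72, so (435/363) = (72/363)
factor out 2^3: 72 = 2^3·9; with 363 mod 8 = 3, (2/363) = -1; sign now +1; continue with (9/363)
flip (9/363) -> (363/9): both odd, 9 mod 4 = 1, 363 mod 4 = 3, so the flip contributes +1; sign now +1
(363/9): 363 mod 9 = 3, so (363/9) = (3/9)
flip (3/9) -> (9/3): both odd, 3 mod 4 = 3, 9 mod 4 = 1, so the flip contributes +1; sign now +1
(9/3): 9 mod 3 = 0, so (9/3) = (0/3)
reached (0/3); gcd(a, n) > 1, so (0/3) = 0 and the symbol is 0

0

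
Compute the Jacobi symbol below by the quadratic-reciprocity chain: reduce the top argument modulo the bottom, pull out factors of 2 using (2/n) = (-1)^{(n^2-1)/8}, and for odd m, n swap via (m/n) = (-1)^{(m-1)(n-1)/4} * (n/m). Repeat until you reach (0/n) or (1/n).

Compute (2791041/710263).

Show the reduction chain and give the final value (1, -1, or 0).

(2791041/710263) = (660252/710263)   [reduce mod 710263]
660252 = 2^2·165063; (2/710263) = +1 since 710263 mod 8 = 7, so (660252/710263) = (+1)^2·(165063/710263); sign now +1
reciprocity: (165063/710263) = -1·(710263/165063) since 165063 mod 4 = 3, 710263 mod 4 = 3; sign now -1
(710263/165063) = (50011/165063)   [reduce mod 165063]
reciprocity: (50011/165063) = -1·(165063/50011) since 50011 mod 4 = 3, 165063 mod 4 = 3; sign now +1
(165063/50011) = (15030/50011)   [reduce mod 50011]
15030 = 2^1·7515; (2/50011) = -1 since 50011 mod 8 = 3, so (15030/50011) = (-1)^1·(7515/50011); sign now -1
reciprocity: (7515/50011) = -1·(50011/7515) since 7515 mod 4 = 3, 50011 mod 4 = 3; sign now +1
(50011/7515) = (4921/7515)   [reduce mod 7515]
reciprocity: (4921/7515) = +1·(7515/4921) since 4921 mod 4 = 1, 7515 mod 4 = 3; sign now +1
(7515/4921) = (2594/4921)   [reduce mod 4921]
2594 = 2^1·1297; (2/4921) = +1 since 4921 mod 8 = 1, so (2594/4921) = (+1)^1·(1297/4921); sign now +1
reciprocity: (1297/4921) = +1·(4921/1297) since 1297 mod 4 = 1, 4921 mod 4 = 1; sign now +1
(4921/1297) = (1030/1297)   [reduce mod 1297]
1030 = 2^1·515; (2/1297) = +1 since 1297 mod 8 = 1, so (1030/1297) = (+1)^1·(515/1297); sign now +1
reciprocity: (515/1297) = +1·(1297/515) since 515 mod 4 = 3, 1297 mod 4 = 1; sign now +1
(1297/515) = (267/515)   [reduce mod 515]
reciprocity: (267/515) = -1·(515/267) since 267 mod 4 = 3, 515 mod 4 = 3; sign now -1
(515/267) = (248/267)   [reduce mod 267]
248 = 2^3·31; (2/267) = -1 since 267 mod 8 = 3, so (248/267) = (-1)^3·(31/267); sign now +1
reciprocity: (31/267) = -1·(267/31) since 31 mod 4 = 3, 267 mod 4 = 3; sign now -1
(267/31) = (19/31)   [reduce mod 31]
reciprocity: (19/31) = -1·(31/19) since 19 mod 4 = 3, 31 mod 4 = 3; sign now +1
(31/19) = (12/19)   [reduce mod 19]
12 = 2^2·3; (2/19) = -1 since 19 mod 8 = 3, so (12/19) = (-1)^2·(3/19); sign now +1
reciprocity: (3/19) = -1·(19/3) since 3 mod 4 = 3, 19 mod 4 = 3; sign now -1
(19/3) = (1/3)   [reduce mod 3]
(1/3) = 1; final value = sign = -1

-1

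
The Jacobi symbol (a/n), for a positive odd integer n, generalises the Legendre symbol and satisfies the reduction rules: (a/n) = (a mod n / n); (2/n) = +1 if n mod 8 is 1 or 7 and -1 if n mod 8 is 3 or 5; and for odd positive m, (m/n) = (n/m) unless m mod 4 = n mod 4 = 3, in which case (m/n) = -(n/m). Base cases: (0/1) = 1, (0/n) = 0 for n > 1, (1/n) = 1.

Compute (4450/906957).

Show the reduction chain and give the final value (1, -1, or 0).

4450 = 2^1·2225; (2/906957) = -1 since 906957 mod 8 = 5, so (4450/906957) = (-1)^1·(2225/906957); sign now -1
reciprocity: (2225/906957) = +1·(906957/2225) since 2225 mod 4 = 1, 906957 mod 4 = 1; sign now -1
(906957/2225) = (1382/2225)   [reduce mod 2225]
1382 = 2^1·691; (2/2225) = +1 since 2225 mod 8 = 1, so (1382/2225) = (+1)^1·(691/2225); sign now -1
reciprocity: (691/2225) = +1·(2225/691) since 691 mod 4 = 3, 2225 mod 4 = 1; sign now -1
(2225/691) = (152/691)   [reduce mod 691]
152 = 2^3·19; (2/691) = -1 since 691 mod 8 = 3, so (152/691) = (-1)^3·(19/691); sign now +1
reciprocity: (19/691) = -1·(691/19) since 19 mod 4 = 3, 691 mod 4 = 3; sign now -1
(691/19) = (7/19)   [reduce mod 19]
reciprocity: (7/19) = -1·(19/7) since 7 mod 4 = 3, 19 mod 4 = 3; sign now +1
(19/7) = (5/7)   [reduce mod 7]
reciprocity: (5/7) = +1·(7/5) since 5 mod 4 = 1, 7 mod 4 = 3; sign now +1
(7/5) = (2/5)   [reduce mod 5]
2 = 2^1·1; (2/5) = -1 since 5 mod 8 = 5, so (2/5) = (-1)^1·(1/5); sign now -1
(1/5) = 1; final value = sign = -1

-1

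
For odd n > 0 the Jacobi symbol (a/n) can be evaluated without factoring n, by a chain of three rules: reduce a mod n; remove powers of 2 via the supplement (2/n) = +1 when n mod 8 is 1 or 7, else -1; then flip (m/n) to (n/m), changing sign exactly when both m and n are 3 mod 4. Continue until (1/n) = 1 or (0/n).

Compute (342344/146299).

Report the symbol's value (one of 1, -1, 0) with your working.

1

(342344/146299): 342344 mod 146299 = 49746, so (342344/146299) = (49746/146299)
factor out 2^1: 49746 = 2^1·24873; with 146299 mod 8 = 3, (2/146299) = -1; sign now -1; continue with (24873/146299)
flip (24873/146299) -> (146299/24873): both odd, 24873 mod 4 = 1, 146299 mod 4 = 3, so the flip contributes +1; sign now -1
(146299/24873): 146299 mod 24873 = 21934, so (146299/24873) = (21934/24873)
factor out 2^1: 21934 = 2^1·10967; with 24873 mod 8 = 1, (2/24873) = +1; sign now -1; continue with (10967/24873)
flip (10967/24873) -> (24873/10967): both odd, 10967 mod 4 = 3, 24873 mod 4 = 1, so the flip contributes +1; sign now -1
(24873/10967): 24873 mod 10967 = 2939, so (24873/10967) = (2939/10967)
flip (2939/10967) -> (10967/2939): both odd, 2939 mod 4 = 3, 10967 mod 4 = 3, so the flip contributes -1; sign now +1
(10967/2939): 10967 mod 2939 = 2150, so (10967/2939) = (2150/2939)
factor out 2^1: 2150 = 2^1·1075; with 2939 mod 8 = 3, (2/2939) = -1; sign now -1; continue with (1075/2939)
flip (1075/2939) -> (2939/1075): both odd, 1075 mod 4 = 3, 2939 mod 4 = 3, so the flip contributes -1; sign now +1
(2939/1075): 2939 mod 1075 = 789, so (2939/1075) = (789/1075)
flip (789/1075) -> (1075/789): both odd, 789 mod 4 = 1, 1075 mod 4 = 3, so the flip contributes +1; sign now +1
(1075/789): 1075 mod 789 = 286, so (1075/789) = (286/789)
factor out 2^1: 286 = 2^1·143; with 789 mod 8 = 5, (2/789) = -1; sign now -1; continue with (143/789)
flip (143/789) -> (789/143): both odd, 143 mod 4 = 3, 789 mod 4 = 1, so the flip contributes +1; sign now -1
(789/143): 789 mod 143 = 74, so (789/143) = (74/143)
factor out 2^1: 74 = 2^1·37; with 143 mod 8 = 7, (2/143) = +1; sign now -1; continue with (37/143)
flip (37/143) -> (143/37): both odd, 37 mod 4 = 1, 143 mod 4 = 3, so the flip contributes +1; sign now -1
(143/37): 143 mod 37 = 32, so (143/37) = (32/37)
factor out 2^5: 32 = 2^5·1; with 37 mod 8 = 5, (2/37) = -1; sign now +1; continue with (1/37)
reached (1/37) = 1, so the symbol is +1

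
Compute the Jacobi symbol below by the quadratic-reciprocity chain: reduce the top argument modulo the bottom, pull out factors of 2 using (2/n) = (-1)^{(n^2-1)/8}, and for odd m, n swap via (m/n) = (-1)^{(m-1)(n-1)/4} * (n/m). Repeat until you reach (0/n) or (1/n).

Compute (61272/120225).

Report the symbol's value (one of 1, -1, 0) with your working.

0

factor out 2^3: 61272 = 2^3·7659; with 120225 mod 8 = 1, (2/120225) = +1; sign now +1; continue with (7659/120225)
flip (7659/120225) -> (120225/7659): both odd, 7659 mod 4 = 3, 120225 mod 4 = 1, so the flip contributes +1; sign now +1
(120225/7659): 120225 mod 7659 = 5340, so (120225/7659) = (5340/7659)
factor out 2^2: 5340 = 2^2·1335; with 7659 mod 8 = 3, (2/7659) = -1; sign now +1; continue with (1335/7659)
flip (1335/7659) -> (7659/1335): both odd, 1335 mod 4 = 3, 7659 mod 4 = 3, so the flip contributes -1; sign now -1
(7659/1335): 7659 mod 1335 = 984, so (7659/1335) = (984/1335)
factor out 2^3: 984 = 2^3·123; with 1335 mod 8 = 7, (2/1335) = +1; sign now -1; continue with (123/1335)
flip (123/1335) -> (1335/123): both odd, 123 mod 4 = 3, 1335 mod 4 = 3, so the flip contributes -1; sign now +1
(1335/123): 1335 mod 123 = 105, so (1335/123) = (105/123)
flip (105/123) -> (123/105): both odd, 105 mod 4 = 1, 123 mod 4 = 3, so the flip contributes +1; sign now +1
(123/105): 123 mod 105 = 18, so (123/105) = (18/105)
factor out 2^1: 18 = 2^1·9; with 105 mod 8 = 1, (2/105) = +1; sign now +1; continue with (9/105)
flip (9/105) -> (105/9): both odd, 9 mod 4 = 1, 105 mod 4 = 1, so the flip contributes +1; sign now +1
(105/9): 105 mod 9 = 6, so (105/9) = (6/9)
factor out 2^1: 6 = 2^1·3; with 9 mod 8 = 1, (2/9) = +1; sign now +1; continue with (3/9)
flip (3/9) -> (9/3): both odd, 3 mod 4 = 3, 9 mod 4 = 1, so the flip contributes +1; sign now +1
(9/3): 9 mod 3 = 0, so (9/3) = (0/3)
reached (0/3); gcd(a, n) > 1, so (0/3) = 0 and the symbol is 0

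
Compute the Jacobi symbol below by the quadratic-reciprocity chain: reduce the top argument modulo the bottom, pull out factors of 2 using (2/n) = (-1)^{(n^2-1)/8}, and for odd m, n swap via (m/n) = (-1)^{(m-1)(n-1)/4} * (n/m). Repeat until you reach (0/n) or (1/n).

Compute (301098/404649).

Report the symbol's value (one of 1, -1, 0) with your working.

301098 = 2^1·150549; (2/404649) = +1 since 404649 mod 8 = 1, so (301098/404649) = (+1)^1·(150549/404649); sign now +1
reciprocity: (150549/404649) = +1·(404649/150549) since 150549 mod 4 = 1, 404649 mod 4 = 1; sign now +1
(404649/150549) = (103551/150549)   [reduce mod 150549]
reciprocity: (103551/150549) = +1·(150549/103551) since 103551 mod 4 = 3, 150549 mod 4 = 1; sign now +1
(150549/103551) = (46998/103551)   [reduce mod 103551]
46998 = 2^1·23499; (2/103551) = +1 since 103551 mod 8 = 7, so (46998/103551) = (+1)^1·(23499/103551); sign now +1
reciprocity: (23499/103551) = -1·(103551/23499) since 23499 mod 4 = 3, 103551 mod 4 = 3; sign now -1
(103551/23499) = (9555/23499)   [reduce mod 23499]
reciprocity: (9555/23499) = -1·(23499/9555) since 9555 mod 4 = 3, 23499 mod 4 = 3; sign now +1
(23499/9555) = (4389/9555)   [reduce mod 9555]
reciprocity: (4389/9555) = +1·(9555/4389) since 4389 mod 4 = 1, 9555 mod 4 = 3; sign now +1
(9555/4389) = (777/4389)   [reduce mod 4389]
reciprocity: (777/4389) = +1·(4389/777) since 777 mod 4 = 1, 4389 mod 4 = 1; sign now +1
(4389/777) = (504/777)   [reduce mod 777]
504 = 2^3·63; (2/777) = +1 since 777 mod 8 = 1, so (504/777) = (+1)^3·(63/777); sign now +1
reciprocity: (63/777) = +1·(777/63) since 63 mod 4 = 3, 777 mod 4 = 1; sign now +1
(777/63) = (21/63)   [reduce mod 63]
reciprocity: (21/63) = +1·(63/21) since 21 mod 4 = 1, 63 mod 4 = 3; sign now +1
(63/21) = (0/21)   [reduce mod 21]
(0/21) = 0   [gcd(a, n) > 1]; final value = 0

0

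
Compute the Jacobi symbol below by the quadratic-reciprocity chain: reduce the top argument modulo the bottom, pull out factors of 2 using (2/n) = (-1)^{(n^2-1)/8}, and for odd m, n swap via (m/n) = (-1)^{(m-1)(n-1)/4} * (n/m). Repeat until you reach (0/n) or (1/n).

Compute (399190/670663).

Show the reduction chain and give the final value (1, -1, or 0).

399190 = 2^1·199595; (2/670663) = +1 since 670663 mod 8 = 7, so (399190/670663) = (+1)^1·(199595/670663); sign now +1
reciprocity: (199595/670663) = -1·(670663/199595) since 199595 mod 4 = 3, 670663 mod 4 = 3; sign now -1
(670663/199595) = (71878/199595)   [reduce mod 199595]
71878 = 2^1·35939; (2/199595) = -1 since 199595 mod 8 = 3, so (71878/199595) = (-1)^1·(35939/199595); sign now +1
reciprocity: (35939/199595) = -1·(199595/35939) since 35939 mod 4 = 3, 199595 mod 4 = 3; sign now -1
(199595/35939) = (19900/35939)   [reduce mod 35939]
19900 = 2^2·4975; (2/35939) = -1 since 35939 mod 8 = 3, so (19900/35939) = (-1)^2·(4975/35939); sign now -1
reciprocity: (4975/35939) = -1·(35939/4975) since 4975 mod 4 = 3, 35939 mod 4 = 3; sign now +1
(35939/4975) = (1114/4975)   [reduce mod 4975]
1114 = 2^1·557; (2/4975) = +1 since 4975 mod 8 = 7, so (1114/4975) = (+1)^1·(557/4975); sign now +1
reciprocity: (557/4975) = +1·(4975/557) since 557 mod 4 = 1, 4975 mod 4 = 3; sign now +1
(4975/557) = (519/557)   [reduce mod 557]
reciprocity: (519/557) = +1·(557/519) since 519 mod 4 = 3, 557 mod 4 = 1; sign now +1
(557/519) = (38/519)   [reduce mod 519]
38 = 2^1·19; (2/519) = +1 since 519 mod 8 = 7, so (38/519) = (+1)^1·(19/519); sign now +1
reciprocity: (19/519) = -1·(519/19) since 19 mod 4 = 3, 519 mod 4 = 3; sign now -1
(519/19) = (6/19)   [reduce mod 19]
6 = 2^1·3; (2/19) = -1 since 19 mod 8 = 3, so (6/19) = (-1)^1·(3/19); sign now +1
reciprocity: (3/19) = -1·(19/3) since 3 mod 4 = 3, 19 mod 4 = 3; sign now -1
(19/3) = (1/3)   [reduce mod 3]
(1/3) = 1; final value = sign = -1

-1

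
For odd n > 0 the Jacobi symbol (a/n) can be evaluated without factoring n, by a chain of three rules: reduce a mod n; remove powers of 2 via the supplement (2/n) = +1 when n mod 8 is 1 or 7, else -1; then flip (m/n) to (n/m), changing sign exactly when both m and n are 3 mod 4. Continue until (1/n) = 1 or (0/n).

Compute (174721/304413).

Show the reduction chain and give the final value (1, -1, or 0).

-1

reciprocity: (174721/304413) = +1·(304413/174721) since 174721 mod 4 = 1, 304413 mod 4 = 1; sign now +1
(304413/174721) = (129692/174721)   [reduce mod 174721]
129692 = 2^2·32423; (2/174721) = +1 since 174721 mod 8 = 1, so (129692/174721) = (+1)^2·(32423/174721); sign now +1
reciprocity: (32423/174721) = +1·(174721/32423) since 32423 mod 4 = 3, 174721 mod 4 = 1; sign now +1
(174721/32423) = (12606/32423)   [reduce mod 32423]
12606 = 2^1·6303; (2/32423) = +1 since 32423 mod 8 = 7, so (12606/32423) = (+1)^1·(6303/32423); sign now +1
reciprocity: (6303/32423) = -1·(32423/6303) since 6303 mod 4 = 3, 32423 mod 4 = 3; sign now -1
(32423/6303) = (908/6303)   [reduce mod 6303]
908 = 2^2·227; (2/6303) = +1 since 6303 mod 8 = 7, so (908/6303) = (+1)^2·(227/6303); sign now -1
reciprocity: (227/6303) = -1·(6303/227) since 227 mod 4 = 3, 6303 mod 4 = 3; sign now +1
(6303/227) = (174/227)   [reduce mod 227]
174 = 2^1·87; (2/227) = -1 since 227 mod 8 = 3, so (174/227) = (-1)^1·(87/227); sign now -1
reciprocity: (87/227) = -1·(227/87) since 87 mod 4 = 3, 227 mod 4 = 3; sign now +1
(227/87) = (53/87)   [reduce mod 87]
reciprocity: (53/87) = +1·(87/53) since 53 mod 4 = 1, 87 mod 4 = 3; sign now +1
(87/53) = (34/53)   [reduce mod 53]
34 = 2^1·17; (2/53) = -1 since 53 mod 8 = 5, so (34/53) = (-1)^1·(17/53); sign now -1
reciprocity: (17/53) = +1·(53/17) since 17 mod 4 = 1, 53 mod 4 = 1; sign now -1
(53/17) = (2/17)   [reduce mod 17]
2 = 2^1·1; (2/17) = +1 since 17 mod 8 = 1, so (2/17) = (+1)^1·(1/17); sign now -1
(1/17) = 1; final value = sign = -1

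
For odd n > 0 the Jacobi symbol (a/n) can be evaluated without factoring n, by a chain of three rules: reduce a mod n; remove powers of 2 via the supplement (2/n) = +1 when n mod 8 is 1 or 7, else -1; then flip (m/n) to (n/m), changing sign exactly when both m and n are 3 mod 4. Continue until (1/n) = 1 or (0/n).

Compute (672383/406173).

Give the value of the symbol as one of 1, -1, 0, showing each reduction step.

-1

(672383/406173): 672383 mod 406173 = 266210, so (672383/406173) = (266210/406173)
factor out 2^1: 266210 = 2^1·133105; with 406173 mod 8 = 5, (2/406173) = -1; sign now -1; continue with (133105/406173)
flip (133105/406173) -> (406173/133105): both odd, 133105 mod 4 = 1, 406173 mod 4 = 1, so the flip contributes +1; sign now -1
(406173/133105): 406173 mod 133105 = 6858, so (406173/133105) = (6858/133105)
factor out 2^1: 6858 = 2^1·3429; with 133105 mod 8 = 1, (2/133105) = +1; sign now -1; continue with (3429/133105)
flip (3429/133105) -> (133105/3429): both odd, 3429 mod 4 = 1, 133105 mod 4 = 1, so the flip contributes +1; sign now -1
(133105/3429): 133105 mod 3429 = 2803, so (133105/3429) = (2803/3429)
flip (2803/3429) -> (3429/2803): both odd, 2803 mod 4 = 3, 3429 mod 4 = 1, so the flip contributes +1; sign now -1
(3429/2803): 3429 mod 2803 = 626, so (3429/2803) = (626/2803)
factor out 2^1: 626 = 2^1·313; with 2803 mod 8 = 3, (2/2803) = -1; sign now +1; continue with (313/2803)
flip (313/2803) -> (2803/313): both odd, 313 mod 4 = 1, 2803 mod 4 = 3, so the flip contributes +1; sign now +1
(2803/313): 2803 mod 313 = 299, so (2803/313) = (299/313)
flip (299/313) -> (313/299): both odd, 299 mod 4 = 3, 313 mod 4 = 1, so the flip contributes +1; sign now +1
(313/299): 313 mod 299 = 14, so (313/299) = (14/299)
factor out 2^1: 14 = 2^1·7; with 299 mod 8 = 3, (2/299) = -1; sign now -1; continue with (7/299)
flip (7/299) -> (299/7): both odd, 7 mod 4 = 3, 299 mod 4 = 3, so the flip contributes -1; sign now +1
(299/7): 299 mod 7 = 5, so (299/7) = (5/7)
flip (5/7) -> (7/5): both odd, 5 mod 4 = 1, 7 mod 4 = 3, so the flip contributes +1; sign now +1
(7/5): 7 mod 5 = 2, so (7/5) = (2/5)
factor out 2^1: 2 = 2^1·1; with 5 mod 8 = 5, (2/5) = -1; sign now -1; continue with (1/5)
reached (1/5) = 1, so the symbol is -1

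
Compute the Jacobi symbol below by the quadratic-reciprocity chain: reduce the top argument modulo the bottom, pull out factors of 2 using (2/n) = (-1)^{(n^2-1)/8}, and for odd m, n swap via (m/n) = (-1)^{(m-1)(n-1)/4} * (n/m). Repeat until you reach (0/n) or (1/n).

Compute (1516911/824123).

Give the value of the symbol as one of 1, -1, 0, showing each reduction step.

(1516911/824123): 1516911 mod 824123 = 692788, so (1516911/824123) = (692788/824123)
factor out 2^2: 692788 = 2^2·173197; with 824123 mod 8 = 3, (2/824123) = -1; sign now +1; continue with (173197/824123)
flip (173197/824123) -> (824123/173197): both odd, 173197 mod 4 = 1, 824123 mod 4 = 3, so the flip contributes +1; sign now +1
(824123/173197): 824123 mod 173197 = 131335, so (824123/173197) = (131335/173197)
flip (131335/173197) -> (173197/131335): both odd, 131335 mod 4 = 3, 173197 mod 4 = 1, so the flip contributes +1; sign now +1
(173197/131335): 173197 mod 131335 = 41862, so (173197/131335) = (41862/131335)
factor out 2^1: 41862 = 2^1·20931; with 131335 mod 8 = 7, (2/131335) = +1; sign now +1; continue with (20931/131335)
flip (20931/131335) -> (131335/20931): both odd, 20931 mod 4 = 3, 131335 mod 4 = 3, so the flip contributes -1; sign now -1
(131335/20931): 131335 mod 20931 = 5749, so (131335/20931) = (5749/20931)
flip (5749/20931) -> (20931/5749): both odd, 5749 mod 4 = 1, 20931 mod 4 = 3, so the flip contributes +1; sign now -1
(20931/5749): 20931 mod 5749 = 3684, so (20931/5749) = (3684/5749)
factor out 2^2: 3684 = 2^2·921; with 5749 mod 8 = 5, (2/5749) = -1; sign now -1; continue with (921/5749)
flip (921/5749) -> (5749/921): both odd, 921 mod 4 = 1, 5749 mod 4 = 1, so the flip contributes +1; sign now -1
(5749/921): 5749 mod 921 = 223, so (5749/921) = (223/921)
flip (223/921) -> (921/223): both odd, 223 mod 4 = 3, 921 mod 4 = 1, so the flip contributes +1; sign now -1
(921/223): 921 mod 223 = 29, so (921/223) = (29/223)
flip (29/223) -> (223/29): both odd, 29 mod 4 = 1, 223 mod 4 = 3, so the flip contributes +1; sign now -1
(223/29): 223 mod 29 = 20, so (223/29) = (20/29)
factor out 2^2: 20 = 2^2·5; with 29 mod 8 = 5, (2/29) = -1; sign now -1; continue with (5/29)
flip (5/29) -> (29/5): both odd, 5 mod 4 = 1, 29 mod 4 = 1, so the flip contributes +1; sign now -1
(29/5): 29 mod 5 = 4, so (29/5) = (4/5)
factor out 2^2: 4 = 2^2·1; with 5 mod 8 = 5, (2/5) = -1; sign now -1; continue with (1/5)
reached (1/5) = 1, so the symbol is -1

-1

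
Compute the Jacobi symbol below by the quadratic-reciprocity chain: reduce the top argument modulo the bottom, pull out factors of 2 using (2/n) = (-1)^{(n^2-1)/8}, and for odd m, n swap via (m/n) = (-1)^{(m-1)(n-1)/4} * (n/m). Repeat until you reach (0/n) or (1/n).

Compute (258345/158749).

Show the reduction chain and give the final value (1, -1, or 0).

-1

(258345/158749): 258345 mod 158749 = 99596, so (258345/158749) = (99596/158749)
factor out 2^2: 99596 = 2^2·24899; with 158749 mod 8 = 5, (2/158749) = -1; sign now +1; continue with (24899/158749)
flip (24899/158749) -> (158749/24899): both odd, 24899 mod 4 = 3, 158749 mod 4 = 1, so the flip contributes +1; sign now +1
(158749/24899): 158749 mod 24899 = 9355, so (158749/24899) = (9355/24899)
flip (9355/24899) -> (24899/9355): both odd, 9355 mod 4 = 3, 24899 mod 4 = 3, so the flip contributes -1; sign now -1
(24899/9355): 24899 mod 9355 = 6189, so (24899/9355) = (6189/9355)
flip (6189/9355) -> (9355/6189): both odd, 6189 mod 4 = 1, 9355 mod 4 = 3, so the flip contributes +1; sign now -1
(9355/6189): 9355 mod 6189 = 3166, so (9355/6189) = (3166/6189)
factor out 2^1: 3166 = 2^1·1583; with 6189 mod 8 = 5, (2/6189) = -1; sign now +1; continue with (1583/6189)
flip (1583/6189) -> (6189/1583): both odd, 1583 mod 4 = 3, 6189 mod 4 = 1, so the flip contributes +1; sign now +1
(6189/1583): 6189 mod 1583 = 1440, so (6189/1583) = (1440/1583)
factor out 2^5: 1440 = 2^5·45; with 1583 mod 8 = 7, (2/1583) = +1; sign now +1; continue with (45/1583)
flip (45/1583) -> (1583/45): both odd, 45 mod 4 = 1, 1583 mod 4 = 3, so the flip contributes +1; sign now +1
(1583/45): 1583 mod 45 = 8, so (1583/45) = (8/45)
factor out 2^3: 8 = 2^3·1; with 45 mod 8 = 5, (2/45) = -1; sign now -1; continue with (1/45)
reached (1/45) = 1, so the symbol is -1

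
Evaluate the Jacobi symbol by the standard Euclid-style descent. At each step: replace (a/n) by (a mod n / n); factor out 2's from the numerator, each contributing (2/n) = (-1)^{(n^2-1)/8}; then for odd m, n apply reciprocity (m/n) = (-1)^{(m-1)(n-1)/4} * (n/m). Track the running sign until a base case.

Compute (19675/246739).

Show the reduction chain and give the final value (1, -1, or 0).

1

flip (19675/246739) -> (246739/19675): both odd, 19675 mod 4 = 3, 246739 mod 4 = 3, so the flip contributes -1; sign now -1
(246739/19675): 246739 mod 19675 = 10639, so (246739/19675) = (10639/19675)
flip (10639/19675) -> (19675/10639): both odd, 10639 mod 4 = 3, 19675 mod 4 = 3, so the flip contributes -1; sign now +1
(19675/10639): 19675 mod 10639 = 9036, so (19675/10639) = (9036/10639)
factor out 2^2: 9036 = 2^2·2259; with 10639 mod 8 = 7, (2/10639) = +1; sign now +1; continue with (2259/10639)
flip (2259/10639) -> (10639/2259): both odd, 2259 mod 4 = 3, 10639 mod 4 = 3, so the flip contributes -1; sign now -1
(10639/2259): 10639 mod 2259 = 1603, so (10639/2259) = (1603/2259)
flip (1603/2259) -> (2259/1603): both odd, 1603 mod 4 = 3, 2259 mod 4 = 3, so the flip contributes -1; sign now +1
(2259/1603): 2259 mod 1603 = 656, so (2259/1603) = (656/1603)
factor out 2^4: 656 = 2^4·41; with 1603 mod 8 = 3, (2/1603) = -1; sign now +1; continue with (41/1603)
flip (41/1603) -> (1603/41): both odd, 41 mod 4 = 1, 1603 mod 4 = 3, so the flip contributes +1; sign now +1
(1603/41): 1603 mod 41 = 4, so (1603/41) = (4/41)
factor out 2^2: 4 = 2^2·1; with 41 mod 8 = 1, (2/41) = +1; sign now +1; continue with (1/41)
reached (1/41) = 1, so the symbol is +1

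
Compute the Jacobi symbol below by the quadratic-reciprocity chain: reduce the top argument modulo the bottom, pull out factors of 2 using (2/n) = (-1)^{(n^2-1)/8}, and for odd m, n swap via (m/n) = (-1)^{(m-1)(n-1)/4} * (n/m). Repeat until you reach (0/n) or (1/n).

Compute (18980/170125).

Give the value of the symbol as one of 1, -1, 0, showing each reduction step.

0

factor out 2^2: 18980 = 2^2·4745; with 170125 mod 8 = 5, (2/170125) = -1; sign now +1; continue with (4745/170125)
flip (4745/170125) -> (170125/4745): both odd, 4745 mod 4 = 1, 170125 mod 4 = 1, so the flip contributes +1; sign now +1
(170125/4745): 170125 mod 4745 = 4050, so (170125/4745) = (4050/4745)
factor out 2^1: 4050 = 2^1·2025; with 4745 mod 8 = 1, (2/4745) = +1; sign now +1; continue with (2025/4745)
flip (2025/4745) -> (4745/2025): both odd, 2025 mod 4 = 1, 4745 mod 4 = 1, so the flip contributes +1; sign now +1
(4745/2025): 4745 mod 2025 = 695, so (4745/2025) = (695/2025)
flip (695/2025) -> (2025/695): both odd, 695 mod 4 = 3, 2025 mod 4 = 1, so the flip contributes +1; sign now +1
(2025/695): 2025 mod 695 = 635, so (2025/695) = (635/695)
flip (635/695) -> (695/635): both odd, 635 mod 4 = 3, 695 mod 4 = 3, so the flip contributes -1; sign now -1
(695/635): 695 mod 635 = 60, so (695/635) = (60/635)
factor out 2^2: 60 = 2^2·15; with 635 mod 8 = 3, (2/635) = -1; sign now -1; continue with (15/635)
flip (15/635) -> (635/15): both odd, 15 mod 4 = 3, 635 mod 4 = 3, so the flip contributes -1; sign now +1
(635/15): 635 mod 15 = 5, so (635/15) = (5/15)
flip (5/15) -> (15/5): both odd, 5 mod 4 = 1, 15 mod 4 = 3, so the flip contributes +1; sign now +1
(15/5): 15 mod 5 = 0, so (15/5) = (0/5)
reached (0/5); gcd(a, n) > 1, so (0/5) = 0 and the symbol is 0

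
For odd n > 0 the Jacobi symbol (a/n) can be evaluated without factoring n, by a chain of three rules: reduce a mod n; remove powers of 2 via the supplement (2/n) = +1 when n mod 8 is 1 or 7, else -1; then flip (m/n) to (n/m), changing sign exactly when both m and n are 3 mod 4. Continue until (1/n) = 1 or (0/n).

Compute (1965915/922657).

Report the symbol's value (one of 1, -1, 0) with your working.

-1

(1965915/922657): 1965915 mod 922657 = 120601, so (1965915/922657) = (120601/922657)
flip (120601/922657) -> (922657/120601): both odd, 120601 mod 4 = 1, 922657 mod 4 = 1, so the flip contributes +1; sign now +1
(922657/120601): 922657 mod 120601 = 78450, so (922657/120601) = (78450/120601)
factor out 2^1: 78450 = 2^1·39225; with 120601 mod 8 = 1, (2/120601) = +1; sign now +1; continue with (39225/120601)
flip (39225/120601) -> (120601/39225): both odd, 39225 mod 4 = 1, 120601 mod 4 = 1, so the flip contributes +1; sign now +1
(120601/39225): 120601 mod 39225 = 2926, so (120601/39225) = (2926/39225)
factor out 2^1: 2926 = 2^1·1463; with 39225 mod 8 = 1, (2/39225) = +1; sign now +1; continue with (1463/39225)
flip (1463/39225) -> (39225/1463): both odd, 1463 mod 4 = 3, 39225 mod 4 = 1, so the flip contributes +1; sign now +1
(39225/1463): 39225 mod 1463 = 1187, so (39225/1463) = (1187/1463)
flip (1187/1463) -> (1463/1187): both odd, 1187 mod 4 = 3, 1463 mod 4 = 3, so the flip contributes -1; sign now -1
(1463/1187): 1463 mod 1187 = 276, so (1463/1187) = (276/1187)
factor out 2^2: 276 = 2^2·69; with 1187 mod 8 = 3, (2/1187) = -1; sign now -1; continue with (69/1187)
flip (69/1187) -> (1187/69): both odd, 69 mod 4 = 1, 1187 mod 4 = 3, so the flip contributes +1; sign now -1
(1187/69): 1187 mod 69 = 14, so (1187/69) = (14/69)
factor out 2^1: 14 = 2^1·7; with 69 mod 8 = 5, (2/69) = -1; sign now +1; continue with (7/69)
flip (7/69) -> (69/7): both odd, 7 mod 4 = 3, 69 mod 4 = 1, so the flip contributes +1; sign now +1
(69/7): 69 mod 7 = 6, so (69/7) = (6/7)
factor out 2^1: 6 = 2^1·3; with 7 mod 8 = 7, (2/7) = +1; sign now +1; continue with (3/7)
flip (3/7) -> (7/3): both odd, 3 mod 4 = 3, 7 mod 4 = 3, so the flip contributes -1; sign now -1
(7/3): 7 mod 3 = 1, so (7/3) = (1/3)
reached (1/3) = 1, so the symbol is -1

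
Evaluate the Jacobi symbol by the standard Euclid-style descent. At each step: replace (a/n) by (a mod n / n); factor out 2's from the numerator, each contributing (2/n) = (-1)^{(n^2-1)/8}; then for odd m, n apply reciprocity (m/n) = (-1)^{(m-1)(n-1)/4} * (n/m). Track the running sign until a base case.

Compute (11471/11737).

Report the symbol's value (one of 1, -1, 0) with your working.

1

flip (11471/11737) -> (11737/11471): both odd, 11471 mod 4 = 3, 11737 mod 4 = 1, so the flip contributes +1; sign now +1
(11737/11471): 11737 mod 11471 = 266, so (11737/11471) = (266/11471)
factor out 2^1: 266 = 2^1·133; with 11471 mod 8 = 7, (2/11471) = +1; sign now +1; continue with (133/11471)
flip (133/11471) -> (11471/133): both odd, 133 mod 4 = 1, 11471 mod 4 = 3, so the flip contributes +1; sign now +1
(11471/133): 11471 mod 133 = 33, so (11471/133) = (33/133)
flip (33/133) -> (133/33): both odd, 33 mod 4 = 1, 133 mod 4 = 1, so the flip contributes +1; sign now +1
(133/33): 133 mod 33 = 1, so (133/33) = (1/33)
reached (1/33) = 1, so the symbol is +1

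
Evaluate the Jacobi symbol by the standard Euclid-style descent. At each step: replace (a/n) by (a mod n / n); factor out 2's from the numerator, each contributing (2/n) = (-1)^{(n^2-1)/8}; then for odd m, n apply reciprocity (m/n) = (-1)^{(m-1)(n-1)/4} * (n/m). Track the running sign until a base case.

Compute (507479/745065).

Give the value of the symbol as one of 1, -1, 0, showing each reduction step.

reciprocity: (507479/745065) = +1·(745065/507479) since 507479 mod 4 = 3, 745065 mod 4 = 1; sign now +1
(745065/507479) = (237586/507479)   [reduce mod 507479]
237586 = 2^1·118793; (2/507479) = +1 since 507479 mod 8 = 7, so (237586/507479) = (+1)^1·(118793/507479); sign now +1
reciprocity: (118793/507479) = +1·(507479/118793) since 118793 mod 4 = 1, 507479 mod 4 = 3; sign now +1
(507479/118793) = (32307/118793)   [reduce mod 118793]
reciprocity: (32307/118793) = +1·(118793/32307) since 32307 mod 4 = 3, 118793 mod 4 = 1; sign now +1
(118793/32307) = (21872/32307)   [reduce mod 32307]
21872 = 2^4·1367; (2/32307) = -1 since 32307 mod 8 = 3, so (21872/32307) = (-1)^4·(1367/32307); sign now +1
reciprocity: (1367/32307) = -1·(32307/1367) since 1367 mod 4 = 3, 32307 mod 4 = 3; sign now -1
(32307/1367) = (866/1367)   [reduce mod 1367]
866 = 2^1·433; (2/1367) = +1 since 1367 mod 8 = 7, so (866/1367) = (+1)^1·(433/1367); sign now -1
reciprocity: (433/1367) = +1·(1367/433) since 433 mod 4 = 1, 1367 mod 4 = 3; sign now -1
(1367/433) = (68/433)   [reduce mod 433]
68 = 2^2·17; (2/433) = +1 since 433 mod 8 = 1, so (68/433) = (+1)^2·(17/433); sign now -1
reciprocity: (17/433) = +1·(433/17) since 17 mod 4 = 1, 433 mod 4 = 1; sign now -1
(433/17) = (8/17)   [reduce mod 17]
8 = 2^3·1; (2/17) = +1 since 17 mod 8 = 1, so (8/17) = (+1)^3·(1/17); sign now -1
(1/17) = 1; final value = sign = -1

-1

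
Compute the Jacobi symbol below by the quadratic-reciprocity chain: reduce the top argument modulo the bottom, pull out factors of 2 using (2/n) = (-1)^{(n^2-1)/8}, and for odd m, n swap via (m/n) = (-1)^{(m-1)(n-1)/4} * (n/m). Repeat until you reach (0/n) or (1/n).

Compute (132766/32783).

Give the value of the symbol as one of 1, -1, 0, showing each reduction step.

-1

(132766/32783): 132766 mod 32783 = 1634, so (132766/32783) = (1634/32783)
factor out 2^1: 1634 = 2^1·817; with 32783 mod 8 = 7, (2/32783) = +1; sign now +1; continue with (817/32783)
flip (817/32783) -> (32783/817): both odd, 817 mod 4 = 1, 32783 mod 4 = 3, so the flip contributes +1; sign now +1
(32783/817): 32783 mod 817 = 103, so (32783/817) = (103/817)
flip (103/817) -> (817/103): both odd, 103 mod 4 = 3, 817 mod 4 = 1, so the flip contributes +1; sign now +1
(817/103): 817 mod 103 = 96, so (817/103) = (96/103)
factor out 2^5: 96 = 2^5·3; with 103 mod 8 = 7, (2/103) = +1; sign now +1; continue with (3/103)
flip (3/103) -> (103/3): both odd, 3 mod 4 = 3, 103 mod 4 = 3, so the flip contributes -1; sign now -1
(103/3): 103 mod 3 = 1, so (103/3) = (1/3)
reached (1/3) = 1, so the symbol is -1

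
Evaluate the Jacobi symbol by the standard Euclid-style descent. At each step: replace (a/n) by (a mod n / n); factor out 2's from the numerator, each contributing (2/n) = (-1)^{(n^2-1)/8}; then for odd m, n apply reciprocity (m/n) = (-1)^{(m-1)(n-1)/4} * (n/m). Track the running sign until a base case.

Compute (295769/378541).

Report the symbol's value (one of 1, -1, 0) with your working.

reciprocity: (295769/378541) = +1·(378541/295769) since 295769 mod 4 = 1, 378541 mod 4 = 1; sign now +1
(378541/295769) = (82772/295769)   [reduce mod 295769]
82772 = 2^2·20693; (2/295769) = +1 since 295769 mod 8 = 1, so (82772/295769) = (+1)^2·(20693/295769); sign now +1
reciprocity: (20693/295769) = +1·(295769/20693) since 20693 mod 4 = 1, 295769 mod 4 = 1; sign now +1
(295769/20693) = (6067/20693)   [reduce mod 20693]
reciprocity: (6067/20693) = +1·(20693/6067) since 6067 mod 4 = 3, 20693 mod 4 = 1; sign now +1
(20693/6067) = (2492/6067)   [reduce mod 6067]
2492 = 2^2·623; (2/6067) = -1 since 6067 mod 8 = 3, so (2492/6067) = (-1)^2·(623/6067); sign now +1
reciprocity: (623/6067) = -1·(6067/623) since 623 mod 4 = 3, 6067 mod 4 = 3; sign now -1
(6067/623) = (460/623)   [reduce mod 623]
460 = 2^2·115; (2/623) = +1 since 623 mod 8 = 7, so (460/623) = (+1)^2·(115/623); sign now -1
reciprocity: (115/623) = -1·(623/115) since 115 mod 4 = 3, 623 mod 4 = 3; sign now +1
(623/115) = (48/115)   [reduce mod 115]
48 = 2^4·3; (2/115) = -1 since 115 mod 8 = 3, so (48/115) = (-1)^4·(3/115); sign now +1
reciprocity: (3/115) = -1·(115/3) since 3 mod 4 = 3, 115 mod 4 = 3; sign now -1
(115/3) = (1/3)   [reduce mod 3]
(1/3) = 1; final value = sign = -1

-1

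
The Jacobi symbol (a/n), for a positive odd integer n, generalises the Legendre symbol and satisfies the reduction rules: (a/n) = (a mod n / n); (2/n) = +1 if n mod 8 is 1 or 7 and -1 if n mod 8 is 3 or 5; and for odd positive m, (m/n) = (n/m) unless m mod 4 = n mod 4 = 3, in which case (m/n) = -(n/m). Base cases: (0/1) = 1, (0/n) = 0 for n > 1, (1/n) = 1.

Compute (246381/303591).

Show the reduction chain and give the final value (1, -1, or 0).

0

reciprocity: (246381/303591) = +1·(303591/246381) since 246381 mod 4 = 1, 303591 mod 4 = 3; sign now +1
(303591/246381) = (57210/246381)   [reduce mod 246381]
57210 = 2^1·28605; (2/246381) = -1 since 246381 mod 8 = 5, so (57210/246381) = (-1)^1·(28605/246381); sign now -1
reciprocity: (28605/246381) = +1·(246381/28605) since 28605 mod 4 = 1, 246381 mod 4 = 1; sign now -1
(246381/28605) = (17541/28605)   [reduce mod 28605]
reciprocity: (17541/28605) = +1·(28605/17541) since 17541 mod 4 = 1, 28605 mod 4 = 1; sign now -1
(28605/17541) = (11064/17541)   [reduce mod 17541]
11064 = 2^3·1383; (2/17541) = -1 since 17541 mod 8 = 5, so (11064/17541) = (-1)^3·(1383/17541); sign now +1
reciprocity: (1383/17541) = +1·(17541/1383) since 1383 mod 4 = 3, 17541 mod 4 = 1; sign now +1
(17541/1383) = (945/1383)   [reduce mod 1383]
reciprocity: (945/1383) = +1·(1383/945) since 945 mod 4 = 1, 1383 mod 4 = 3; sign now +1
(1383/945) = (438/945)   [reduce mod 945]
438 = 2^1·219; (2/945) = +1 since 945 mod 8 = 1, so (438/945) = (+1)^1·(219/945); sign now +1
reciprocity: (219/945) = +1·(945/219) since 219 mod 4 = 3, 945 mod 4 = 1; sign now +1
(945/219) = (69/219)   [reduce mod 219]
reciprocity: (69/219) = +1·(219/69) since 69 mod 4 = 1, 219 mod 4 = 3; sign now +1
(219/69) = (12/69)   [reduce mod 69]
12 = 2^2·3; (2/69) = -1 since 69 mod 8 = 5, so (12/69) = (-1)^2·(3/69); sign now +1
reciprocity: (3/69) = +1·(69/3) since 3 mod 4 = 3, 69 mod 4 = 1; sign now +1
(69/3) = (0/3)   [reduce mod 3]
(0/3) = 0   [gcd(a, n) > 1]; final value = 0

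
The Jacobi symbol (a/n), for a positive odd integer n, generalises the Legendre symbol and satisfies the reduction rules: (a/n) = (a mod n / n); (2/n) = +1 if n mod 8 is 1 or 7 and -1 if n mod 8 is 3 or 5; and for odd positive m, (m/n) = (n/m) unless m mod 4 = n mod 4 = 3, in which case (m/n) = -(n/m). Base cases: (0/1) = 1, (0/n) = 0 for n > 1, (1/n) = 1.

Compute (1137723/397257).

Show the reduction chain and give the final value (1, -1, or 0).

0

(1137723/397257) = (343209/397257)   [reduce mod 397257]
reciprocity: (343209/397257) = +1·(397257/343209) since 343209 mod 4 = 1, 397257 mod 4 = 1; sign now +1
(397257/343209) = (54048/343209)   [reduce mod 343209]
54048 = 2^5·1689; (2/343209) = +1 since 343209 mod 8 = 1, so (54048/343209) = (+1)^5·(1689/343209); sign now +1
reciprocity: (1689/343209) = +1·(343209/1689) since 1689 mod 4 = 1, 343209 mod 4 = 1; sign now +1
(343209/1689) = (342/1689)   [reduce mod 1689]
342 = 2^1·171; (2/1689) = +1 since 1689 mod 8 = 1, so (342/1689) = (+1)^1·(171/1689); sign now +1
reciprocity: (171/1689) = +1·(1689/171) since 171 mod 4 = 3, 1689 mod 4 = 1; sign now +1
(1689/171) = (150/171)   [reduce mod 171]
150 = 2^1·75; (2/171) = -1 since 171 mod 8 = 3, so (150/171) = (-1)^1·(75/171); sign now -1
reciprocity: (75/171) = -1·(171/75) since 75 mod 4 = 3, 171 mod 4 = 3; sign now +1
(171/75) = (21/75)   [reduce mod 75]
reciprocity: (21/75) = +1·(75/21) since 21 mod 4 = 1, 75 mod 4 = 3; sign now +1
(75/21) = (12/21)   [reduce mod 21]
12 = 2^2·3; (2/21) = -1 since 21 mod 8 = 5, so (12/21) = (-1)^2·(3/21); sign now +1
reciprocity: (3/21) = +1·(21/3) since 3 mod 4 = 3, 21 mod 4 = 1; sign now +1
(21/3) = (0/3)   [reduce mod 3]
(0/3) = 0   [gcd(a, n) > 1]; final value = 0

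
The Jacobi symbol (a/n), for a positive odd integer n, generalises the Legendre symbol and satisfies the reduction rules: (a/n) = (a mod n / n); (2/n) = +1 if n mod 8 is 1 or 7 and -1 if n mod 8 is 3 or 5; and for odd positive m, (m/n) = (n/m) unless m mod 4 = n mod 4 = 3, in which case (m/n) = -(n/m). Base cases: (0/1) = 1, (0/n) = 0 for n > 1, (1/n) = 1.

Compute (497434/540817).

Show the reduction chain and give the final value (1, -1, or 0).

497434 = 2^1·248717; (2/540817) = +1 since 540817 mod 8 = 1, so (497434/540817) = (+1)^1·(248717/540817); sign now +1
reciprocity: (248717/540817) = +1·(540817/248717) since 248717 mod 4 = 1, 540817 mod 4 = 1; sign now +1
(540817/248717) = (43383/248717)   [reduce mod 248717]
reciprocity: (43383/248717) = +1·(248717/43383) since 43383 mod 4 = 3, 248717 mod 4 = 1; sign now +1
(248717/43383) = (31802/43383)   [reduce mod 43383]
31802 = 2^1·15901; (2/43383) = +1 since 43383 mod 8 = 7, so (31802/43383) = (+1)^1·(15901/43383); sign now +1
reciprocity: (15901/43383) = +1·(43383/15901) since 15901 mod 4 = 1, 43383 mod 4 = 3; sign now +1
(43383/15901) = (11581/15901)   [reduce mod 15901]
reciprocity: (11581/15901) = +1·(15901/11581) since 11581 mod 4 = 1, 15901 mod 4 = 1; sign now +1
(15901/11581) = (4320/11581)   [reduce mod 11581]
4320 = 2^5·135; (2/11581) = -1 since 11581 mod 8 = 5, so (4320/11581) = (-1)^5·(135/11581); sign now -1
reciprocity: (135/11581) = +1·(11581/135) since 135 mod 4 = 3, 11581 mod 4 = 1; sign now -1
(11581/135) = (106/135)   [reduce mod 135]
106 = 2^1·53; (2/135) = +1 since 135 mod 8 = 7, so (106/135) = (+1)^1·(53/135); sign now -1
reciprocity: (53/135) = +1·(135/53) since 53 mod 4 = 1, 135 mod 4 = 3; sign now -1
(135/53) = (29/53)   [reduce mod 53]
reciprocity: (29/53) = +1·(53/29) since 29 mod 4 = 1, 53 mod 4 = 1; sign now -1
(53/29) = (24/29)   [reduce mod 29]
24 = 2^3·3; (2/29) = -1 since 29 mod 8 = 5, so (24/29) = (-1)^3·(3/29); sign now +1
reciprocity: (3/29) = +1·(29/3) since 3 mod 4 = 3, 29 mod 4 = 1; sign now +1
(29/3) = (2/3)   [reduce mod 3]
2 = 2^1·1; (2/3) = -1 since 3 mod 8 = 3, so (2/3) = (-1)^1·(1/3); sign now -1
(1/3) = 1; final value = sign = -1

-1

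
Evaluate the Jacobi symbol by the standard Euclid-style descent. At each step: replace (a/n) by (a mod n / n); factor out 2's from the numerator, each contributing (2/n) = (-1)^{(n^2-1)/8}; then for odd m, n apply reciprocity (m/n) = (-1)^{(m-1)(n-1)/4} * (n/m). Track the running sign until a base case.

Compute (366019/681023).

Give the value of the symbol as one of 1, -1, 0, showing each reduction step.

-1

reciprocity: (366019/681023) = -1·(681023/366019) since 366019 mod 4 = 3, 681023 mod 4 = 3; sign now -1
(681023/366019) = (315004/366019)   [reduce mod 366019]
315004 = 2^2·78751; (2/366019) = -1 since 366019 mod 8 = 3, so (315004/366019) = (-1)^2·(78751/366019); sign now -1
reciprocity: (78751/366019) = -1·(366019/78751) since 78751 mod 4 = 3, 366019 mod 4 = 3; sign now +1
(366019/78751) = (51015/78751)   [reduce mod 78751]
reciprocity: (51015/78751) = -1·(78751/51015) since 51015 mod 4 = 3, 78751 mod 4 = 3; sign now -1
(78751/51015) = (27736/51015)   [reduce mod 51015]
27736 = 2^3·3467; (2/51015) = +1 since 51015 mod 8 = 7, so (27736/51015) = (+1)^3·(3467/51015); sign now -1
reciprocity: (3467/51015) = -1·(51015/3467) since 3467 mod 4 = 3, 51015 mod 4 = 3; sign now +1
(51015/3467) = (2477/3467)   [reduce mod 3467]
reciprocity: (2477/3467) = +1·(3467/2477) since 2477 mod 4 = 1, 3467 mod 4 = 3; sign now +1
(3467/2477) = (990/2477)   [reduce mod 2477]
990 = 2^1·495; (2/2477) = -1 since 2477 mod 8 = 5, so (990/2477) = (-1)^1·(495/2477); sign now -1
reciprocity: (495/2477) = +1·(2477/495) since 495 mod 4 = 3, 2477 mod 4 = 1; sign now -1
(2477/495) = (2/495)   [reduce mod 495]
2 = 2^1·1; (2/495) = +1 since 495 mod 8 = 7, so (2/495) = (+1)^1·(1/495); sign now -1
(1/495) = 1; final value = sign = -1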